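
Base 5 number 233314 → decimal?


Positional values (base 5):
  4 × 5^0 = 4 × 1 = 4
  1 × 5^1 = 1 × 5 = 5
  3 × 5^2 = 3 × 25 = 75
  3 × 5^3 = 3 × 125 = 375
  3 × 5^4 = 3 × 625 = 1875
  2 × 5^5 = 2 × 3125 = 6250
Sum = 4 + 5 + 75 + 375 + 1875 + 6250
= 8584


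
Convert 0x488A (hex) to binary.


Each hex digit → 4 binary bits:
  4 = 0100
  8 = 1000
  8 = 1000
  A = 1010
Concatenate: 0100 1000 1000 1010
= 0100100010001010


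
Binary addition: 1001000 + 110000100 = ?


Align and add column by column (LSB to MSB, carry propagating):
  0001001000
+ 0110000100
  ----------
  col 0: 0 + 0 + 0 (carry in) = 0 → bit 0, carry out 0
  col 1: 0 + 0 + 0 (carry in) = 0 → bit 0, carry out 0
  col 2: 0 + 1 + 0 (carry in) = 1 → bit 1, carry out 0
  col 3: 1 + 0 + 0 (carry in) = 1 → bit 1, carry out 0
  col 4: 0 + 0 + 0 (carry in) = 0 → bit 0, carry out 0
  col 5: 0 + 0 + 0 (carry in) = 0 → bit 0, carry out 0
  col 6: 1 + 0 + 0 (carry in) = 1 → bit 1, carry out 0
  col 7: 0 + 1 + 0 (carry in) = 1 → bit 1, carry out 0
  col 8: 0 + 1 + 0 (carry in) = 1 → bit 1, carry out 0
  col 9: 0 + 0 + 0 (carry in) = 0 → bit 0, carry out 0
Reading bits MSB→LSB: 0111001100
Strip leading zeros: 111001100
= 111001100


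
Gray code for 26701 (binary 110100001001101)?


Binary: 110100001001101
Gray code: G = B XOR (B >> 1)
B >> 1 = 011010000100110
110100001001101 XOR 011010000100110:
  1 XOR 0 = 1
  1 XOR 1 = 0
  0 XOR 1 = 1
  1 XOR 0 = 1
  0 XOR 1 = 1
  0 XOR 0 = 0
  0 XOR 0 = 0
  0 XOR 0 = 0
  1 XOR 0 = 1
  0 XOR 1 = 1
  0 XOR 0 = 0
  1 XOR 0 = 1
  1 XOR 1 = 0
  0 XOR 1 = 1
  1 XOR 0 = 1
= 101110001101011


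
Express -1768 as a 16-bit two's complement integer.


Original: 0000011011101000
Step 1 - Invert all bits: 1111100100010111
Step 2 - Add 1: 1111100100010111 + 1
= 1111100100011000 (represents -1768)


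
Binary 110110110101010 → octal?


Group into 3-bit groups: 110110110101010
  110 = 6
  110 = 6
  110 = 6
  101 = 5
  010 = 2
= 0o66652


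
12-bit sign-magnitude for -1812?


Sign bit: 1 (negative)
Magnitude: 1812 = 11100010100
= 111100010100


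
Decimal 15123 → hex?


Divide by 16 repeatedly:
15123 ÷ 16 = 945 remainder 3 (3)
945 ÷ 16 = 59 remainder 1 (1)
59 ÷ 16 = 3 remainder 11 (B)
3 ÷ 16 = 0 remainder 3 (3)
Reading remainders bottom-up:
= 0x3B13


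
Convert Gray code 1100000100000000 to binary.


Gray code: 1100000100000000
MSB stays the same: 1
Each subsequent bit = prev_binary XOR current_gray:
  B[1] = 1 XOR 1 = 0
  B[2] = 0 XOR 0 = 0
  B[3] = 0 XOR 0 = 0
  B[4] = 0 XOR 0 = 0
  B[5] = 0 XOR 0 = 0
  B[6] = 0 XOR 0 = 0
  B[7] = 0 XOR 1 = 1
  B[8] = 1 XOR 0 = 1
  B[9] = 1 XOR 0 = 1
  B[10] = 1 XOR 0 = 1
  B[11] = 1 XOR 0 = 1
  B[12] = 1 XOR 0 = 1
  B[13] = 1 XOR 0 = 1
  B[14] = 1 XOR 0 = 1
  B[15] = 1 XOR 0 = 1
= 1000000111111111 (33279 decimal)


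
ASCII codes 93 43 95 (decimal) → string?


Codes (decimal): 93 43 95
Per-code ASCII lookup:
  93  (special character) → ']'
  43  (special character) → '+'
  95  (special character) → '_'
= ']+_'


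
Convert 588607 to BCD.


Each digit → 4-bit binary:
  5 → 0101
  8 → 1000
  8 → 1000
  6 → 0110
  0 → 0000
  7 → 0111
= 0101 1000 1000 0110 0000 0111


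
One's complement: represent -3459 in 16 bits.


Original: 0000110110000011
Invert all bits:
  bit 0: 0 → 1
  bit 1: 0 → 1
  bit 2: 0 → 1
  bit 3: 0 → 1
  bit 4: 1 → 0
  bit 5: 1 → 0
  bit 6: 0 → 1
  bit 7: 1 → 0
  bit 8: 1 → 0
  bit 9: 0 → 1
  bit 10: 0 → 1
  bit 11: 0 → 1
  bit 12: 0 → 1
  bit 13: 0 → 1
  bit 14: 1 → 0
  bit 15: 1 → 0
= 1111001001111100


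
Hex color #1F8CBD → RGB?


Hex: #1F8CBD
R = 1F₁₆ = 31
G = 8C₁₆ = 140
B = BD₁₆ = 189
= RGB(31, 140, 189)


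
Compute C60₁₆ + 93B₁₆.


Align and add column by column (LSB to MSB, each column mod 16 with carry):
  0C60
+ 093B
  ----
  col 0: 0(0) + B(11) + 0 (carry in) = 11 → B(11), carry out 0
  col 1: 6(6) + 3(3) + 0 (carry in) = 9 → 9(9), carry out 0
  col 2: C(12) + 9(9) + 0 (carry in) = 21 → 5(5), carry out 1
  col 3: 0(0) + 0(0) + 1 (carry in) = 1 → 1(1), carry out 0
Reading digits MSB→LSB: 159B
Strip leading zeros: 159B
= 0x159B


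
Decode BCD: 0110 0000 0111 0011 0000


Each 4-bit group → digit:
  0110 → 6
  0000 → 0
  0111 → 7
  0011 → 3
  0000 → 0
= 60730


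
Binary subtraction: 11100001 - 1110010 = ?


Align and subtract column by column (LSB to MSB, borrowing when needed):
  11100001
- 01110010
  --------
  col 0: (1 - 0 borrow-in) - 0 → 1 - 0 = 1, borrow out 0
  col 1: (0 - 0 borrow-in) - 1 → borrow from next column: (0+2) - 1 = 1, borrow out 1
  col 2: (0 - 1 borrow-in) - 0 → borrow from next column: (-1+2) - 0 = 1, borrow out 1
  col 3: (0 - 1 borrow-in) - 0 → borrow from next column: (-1+2) - 0 = 1, borrow out 1
  col 4: (0 - 1 borrow-in) - 1 → borrow from next column: (-1+2) - 1 = 0, borrow out 1
  col 5: (1 - 1 borrow-in) - 1 → borrow from next column: (0+2) - 1 = 1, borrow out 1
  col 6: (1 - 1 borrow-in) - 1 → borrow from next column: (0+2) - 1 = 1, borrow out 1
  col 7: (1 - 1 borrow-in) - 0 → 0 - 0 = 0, borrow out 0
Reading bits MSB→LSB: 01101111
Strip leading zeros: 1101111
= 1101111


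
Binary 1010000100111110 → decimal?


Positional values:
Bit 1: 1 × 2^1 = 2
Bit 2: 1 × 2^2 = 4
Bit 3: 1 × 2^3 = 8
Bit 4: 1 × 2^4 = 16
Bit 5: 1 × 2^5 = 32
Bit 8: 1 × 2^8 = 256
Bit 13: 1 × 2^13 = 8192
Bit 15: 1 × 2^15 = 32768
Sum = 2 + 4 + 8 + 16 + 32 + 256 + 8192 + 32768
= 41278


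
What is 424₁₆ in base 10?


Positional values:
Position 0: 4 × 16^0 = 4 × 1 = 4
Position 1: 2 × 16^1 = 2 × 16 = 32
Position 2: 4 × 16^2 = 4 × 256 = 1024
Sum = 4 + 32 + 1024
= 1060


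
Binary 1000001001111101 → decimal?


Positional values:
Bit 0: 1 × 2^0 = 1
Bit 2: 1 × 2^2 = 4
Bit 3: 1 × 2^3 = 8
Bit 4: 1 × 2^4 = 16
Bit 5: 1 × 2^5 = 32
Bit 6: 1 × 2^6 = 64
Bit 9: 1 × 2^9 = 512
Bit 15: 1 × 2^15 = 32768
Sum = 1 + 4 + 8 + 16 + 32 + 64 + 512 + 32768
= 33405


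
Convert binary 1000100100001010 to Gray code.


Binary: 1000100100001010
Gray code: G = B XOR (B >> 1)
B >> 1 = 0100010010000101
1000100100001010 XOR 0100010010000101:
  1 XOR 0 = 1
  0 XOR 1 = 1
  0 XOR 0 = 0
  0 XOR 0 = 0
  1 XOR 0 = 1
  0 XOR 1 = 1
  0 XOR 0 = 0
  1 XOR 0 = 1
  0 XOR 1 = 1
  0 XOR 0 = 0
  0 XOR 0 = 0
  0 XOR 0 = 0
  1 XOR 0 = 1
  0 XOR 1 = 1
  1 XOR 0 = 1
  0 XOR 1 = 1
= 1100110110001111


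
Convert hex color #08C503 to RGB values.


Hex: #08C503
R = 08₁₆ = 8
G = C5₁₆ = 197
B = 03₁₆ = 3
= RGB(8, 197, 3)


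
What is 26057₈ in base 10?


Positional values:
Position 0: 7 × 8^0 = 7
Position 1: 5 × 8^1 = 40
Position 2: 0 × 8^2 = 0
Position 3: 6 × 8^3 = 3072
Position 4: 2 × 8^4 = 8192
Sum = 7 + 40 + 0 + 3072 + 8192
= 11311


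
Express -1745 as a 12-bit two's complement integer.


Original: 011011010001
Step 1 - Invert all bits: 100100101110
Step 2 - Add 1: 100100101110 + 1
= 100100101111 (represents -1745)


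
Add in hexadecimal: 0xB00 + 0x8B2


Align and add column by column (LSB to MSB, each column mod 16 with carry):
  0B00
+ 08B2
  ----
  col 0: 0(0) + 2(2) + 0 (carry in) = 2 → 2(2), carry out 0
  col 1: 0(0) + B(11) + 0 (carry in) = 11 → B(11), carry out 0
  col 2: B(11) + 8(8) + 0 (carry in) = 19 → 3(3), carry out 1
  col 3: 0(0) + 0(0) + 1 (carry in) = 1 → 1(1), carry out 0
Reading digits MSB→LSB: 13B2
Strip leading zeros: 13B2
= 0x13B2


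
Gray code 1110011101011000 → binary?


Gray code: 1110011101011000
MSB stays the same: 1
Each subsequent bit = prev_binary XOR current_gray:
  B[1] = 1 XOR 1 = 0
  B[2] = 0 XOR 1 = 1
  B[3] = 1 XOR 0 = 1
  B[4] = 1 XOR 0 = 1
  B[5] = 1 XOR 1 = 0
  B[6] = 0 XOR 1 = 1
  B[7] = 1 XOR 1 = 0
  B[8] = 0 XOR 0 = 0
  B[9] = 0 XOR 1 = 1
  B[10] = 1 XOR 0 = 1
  B[11] = 1 XOR 1 = 0
  B[12] = 0 XOR 1 = 1
  B[13] = 1 XOR 0 = 1
  B[14] = 1 XOR 0 = 1
  B[15] = 1 XOR 0 = 1
= 1011101001101111 (47727 decimal)


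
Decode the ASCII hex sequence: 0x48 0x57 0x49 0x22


Codes (hex): 0x48 0x57 0x49 0x22
Per-code ASCII lookup:
  0x48 = 72  (range 65-90: uppercase, 72 - 65 = 7) → 'H'
  0x57 = 87  (range 65-90: uppercase, 87 - 65 = 22) → 'W'
  0x49 = 73  (range 65-90: uppercase, 73 - 65 = 8) → 'I'
  0x22 = 34  (special character) → '"'
= 'HWI"'


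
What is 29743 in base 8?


Divide by 8 repeatedly:
29743 ÷ 8 = 3717 remainder 7
3717 ÷ 8 = 464 remainder 5
464 ÷ 8 = 58 remainder 0
58 ÷ 8 = 7 remainder 2
7 ÷ 8 = 0 remainder 7
Reading remainders bottom-up:
= 0o72057


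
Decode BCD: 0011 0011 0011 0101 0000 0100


Each 4-bit group → digit:
  0011 → 3
  0011 → 3
  0011 → 3
  0101 → 5
  0000 → 0
  0100 → 4
= 333504


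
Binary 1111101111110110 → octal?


Group into 3-bit groups: 001111101111110110
  001 = 1
  111 = 7
  101 = 5
  111 = 7
  110 = 6
  110 = 6
= 0o175766


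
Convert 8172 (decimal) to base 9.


Divide by 9 repeatedly:
8172 ÷ 9 = 908 remainder 0
908 ÷ 9 = 100 remainder 8
100 ÷ 9 = 11 remainder 1
11 ÷ 9 = 1 remainder 2
1 ÷ 9 = 0 remainder 1
Reading remainders bottom-up:
= 12180


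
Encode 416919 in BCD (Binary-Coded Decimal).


Each digit → 4-bit binary:
  4 → 0100
  1 → 0001
  6 → 0110
  9 → 1001
  1 → 0001
  9 → 1001
= 0100 0001 0110 1001 0001 1001


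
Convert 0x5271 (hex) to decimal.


Positional values:
Position 0: 1 × 16^0 = 1 × 1 = 1
Position 1: 7 × 16^1 = 7 × 16 = 112
Position 2: 2 × 16^2 = 2 × 256 = 512
Position 3: 5 × 16^3 = 5 × 4096 = 20480
Sum = 1 + 112 + 512 + 20480
= 21105


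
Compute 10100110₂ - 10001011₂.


Align and subtract column by column (LSB to MSB, borrowing when needed):
  10100110
- 10001011
  --------
  col 0: (0 - 0 borrow-in) - 1 → borrow from next column: (0+2) - 1 = 1, borrow out 1
  col 1: (1 - 1 borrow-in) - 1 → borrow from next column: (0+2) - 1 = 1, borrow out 1
  col 2: (1 - 1 borrow-in) - 0 → 0 - 0 = 0, borrow out 0
  col 3: (0 - 0 borrow-in) - 1 → borrow from next column: (0+2) - 1 = 1, borrow out 1
  col 4: (0 - 1 borrow-in) - 0 → borrow from next column: (-1+2) - 0 = 1, borrow out 1
  col 5: (1 - 1 borrow-in) - 0 → 0 - 0 = 0, borrow out 0
  col 6: (0 - 0 borrow-in) - 0 → 0 - 0 = 0, borrow out 0
  col 7: (1 - 0 borrow-in) - 1 → 1 - 1 = 0, borrow out 0
Reading bits MSB→LSB: 00011011
Strip leading zeros: 11011
= 11011


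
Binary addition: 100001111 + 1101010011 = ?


Align and add column by column (LSB to MSB, carry propagating):
  00100001111
+ 01101010011
  -----------
  col 0: 1 + 1 + 0 (carry in) = 2 → bit 0, carry out 1
  col 1: 1 + 1 + 1 (carry in) = 3 → bit 1, carry out 1
  col 2: 1 + 0 + 1 (carry in) = 2 → bit 0, carry out 1
  col 3: 1 + 0 + 1 (carry in) = 2 → bit 0, carry out 1
  col 4: 0 + 1 + 1 (carry in) = 2 → bit 0, carry out 1
  col 5: 0 + 0 + 1 (carry in) = 1 → bit 1, carry out 0
  col 6: 0 + 1 + 0 (carry in) = 1 → bit 1, carry out 0
  col 7: 0 + 0 + 0 (carry in) = 0 → bit 0, carry out 0
  col 8: 1 + 1 + 0 (carry in) = 2 → bit 0, carry out 1
  col 9: 0 + 1 + 1 (carry in) = 2 → bit 0, carry out 1
  col 10: 0 + 0 + 1 (carry in) = 1 → bit 1, carry out 0
Reading bits MSB→LSB: 10001100010
Strip leading zeros: 10001100010
= 10001100010


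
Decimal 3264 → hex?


Divide by 16 repeatedly:
3264 ÷ 16 = 204 remainder 0 (0)
204 ÷ 16 = 12 remainder 12 (C)
12 ÷ 16 = 0 remainder 12 (C)
Reading remainders bottom-up:
= 0xCC0


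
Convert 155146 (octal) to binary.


Each octal digit → 3 binary bits:
  1 = 001
  5 = 101
  5 = 101
  1 = 001
  4 = 100
  6 = 110
Concatenate: 001 101 101 001 100 110
= 001101101001100110


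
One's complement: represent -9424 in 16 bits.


Original: 0010010011010000
Invert all bits:
  bit 0: 0 → 1
  bit 1: 0 → 1
  bit 2: 1 → 0
  bit 3: 0 → 1
  bit 4: 0 → 1
  bit 5: 1 → 0
  bit 6: 0 → 1
  bit 7: 0 → 1
  bit 8: 1 → 0
  bit 9: 1 → 0
  bit 10: 0 → 1
  bit 11: 1 → 0
  bit 12: 0 → 1
  bit 13: 0 → 1
  bit 14: 0 → 1
  bit 15: 0 → 1
= 1101101100101111


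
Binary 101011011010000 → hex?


Group into 4-bit nibbles: 0101011011010000
  0101 = 5
  0110 = 6
  1101 = D
  0000 = 0
= 0x56D0


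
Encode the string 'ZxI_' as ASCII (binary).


String: 'ZxI_'  (4 characters)
Per-character ASCII lookup:
  'Z': uppercase starts at 65: 'Z' = 65 + 25 = 90 → 1011010
  'x': lowercase starts at 97: 'x' = 97 + 23 = 120 → 1111000
  'I': uppercase starts at 65: 'I' = 65 + 8 = 73 → 1001001
  '_': special character: '_' = 95 → 1011111
= 1011010 1111000 1001001 1011111


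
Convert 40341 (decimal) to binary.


Divide by 2 repeatedly:
40341 ÷ 2 = 20170 remainder 1
20170 ÷ 2 = 10085 remainder 0
10085 ÷ 2 = 5042 remainder 1
5042 ÷ 2 = 2521 remainder 0
2521 ÷ 2 = 1260 remainder 1
1260 ÷ 2 = 630 remainder 0
630 ÷ 2 = 315 remainder 0
315 ÷ 2 = 157 remainder 1
157 ÷ 2 = 78 remainder 1
78 ÷ 2 = 39 remainder 0
39 ÷ 2 = 19 remainder 1
19 ÷ 2 = 9 remainder 1
9 ÷ 2 = 4 remainder 1
4 ÷ 2 = 2 remainder 0
2 ÷ 2 = 1 remainder 0
1 ÷ 2 = 0 remainder 1
Reading remainders bottom-up:
= 1001110110010101


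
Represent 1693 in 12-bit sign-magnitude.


Sign bit: 0 (positive)
Magnitude: 1693 = 11010011101
= 011010011101


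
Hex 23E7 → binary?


Each hex digit → 4 binary bits:
  2 = 0010
  3 = 0011
  E = 1110
  7 = 0111
Concatenate: 0010 0011 1110 0111
= 0010001111100111


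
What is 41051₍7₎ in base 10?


Positional values (base 7):
  1 × 7^0 = 1 × 1 = 1
  5 × 7^1 = 5 × 7 = 35
  0 × 7^2 = 0 × 49 = 0
  1 × 7^3 = 1 × 343 = 343
  4 × 7^4 = 4 × 2401 = 9604
Sum = 1 + 35 + 0 + 343 + 9604
= 9983


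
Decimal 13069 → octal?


Divide by 8 repeatedly:
13069 ÷ 8 = 1633 remainder 5
1633 ÷ 8 = 204 remainder 1
204 ÷ 8 = 25 remainder 4
25 ÷ 8 = 3 remainder 1
3 ÷ 8 = 0 remainder 3
Reading remainders bottom-up:
= 0o31415


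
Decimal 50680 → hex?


Divide by 16 repeatedly:
50680 ÷ 16 = 3167 remainder 8 (8)
3167 ÷ 16 = 197 remainder 15 (F)
197 ÷ 16 = 12 remainder 5 (5)
12 ÷ 16 = 0 remainder 12 (C)
Reading remainders bottom-up:
= 0xC5F8


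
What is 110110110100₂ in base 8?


Group into 3-bit groups: 110110110100
  110 = 6
  110 = 6
  110 = 6
  100 = 4
= 0o6664


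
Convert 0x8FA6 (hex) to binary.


Each hex digit → 4 binary bits:
  8 = 1000
  F = 1111
  A = 1010
  6 = 0110
Concatenate: 1000 1111 1010 0110
= 1000111110100110


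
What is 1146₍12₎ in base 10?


Positional values (base 12):
  6 × 12^0 = 6 × 1 = 6
  4 × 12^1 = 4 × 12 = 48
  1 × 12^2 = 1 × 144 = 144
  1 × 12^3 = 1 × 1728 = 1728
Sum = 6 + 48 + 144 + 1728
= 1926


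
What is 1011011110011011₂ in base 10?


Positional values:
Bit 0: 1 × 2^0 = 1
Bit 1: 1 × 2^1 = 2
Bit 3: 1 × 2^3 = 8
Bit 4: 1 × 2^4 = 16
Bit 7: 1 × 2^7 = 128
Bit 8: 1 × 2^8 = 256
Bit 9: 1 × 2^9 = 512
Bit 10: 1 × 2^10 = 1024
Bit 12: 1 × 2^12 = 4096
Bit 13: 1 × 2^13 = 8192
Bit 15: 1 × 2^15 = 32768
Sum = 1 + 2 + 8 + 16 + 128 + 256 + 512 + 1024 + 4096 + 8192 + 32768
= 47003


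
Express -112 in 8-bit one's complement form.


Original: 01110000
Invert all bits:
  bit 0: 0 → 1
  bit 1: 1 → 0
  bit 2: 1 → 0
  bit 3: 1 → 0
  bit 4: 0 → 1
  bit 5: 0 → 1
  bit 6: 0 → 1
  bit 7: 0 → 1
= 10001111


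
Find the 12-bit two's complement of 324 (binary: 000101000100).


Original: 000101000100
Step 1 - Invert all bits: 111010111011
Step 2 - Add 1: 111010111011 + 1
= 111010111100 (represents -324)


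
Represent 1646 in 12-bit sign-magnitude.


Sign bit: 0 (positive)
Magnitude: 1646 = 11001101110
= 011001101110


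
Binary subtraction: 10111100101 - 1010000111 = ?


Align and subtract column by column (LSB to MSB, borrowing when needed):
  10111100101
- 01010000111
  -----------
  col 0: (1 - 0 borrow-in) - 1 → 1 - 1 = 0, borrow out 0
  col 1: (0 - 0 borrow-in) - 1 → borrow from next column: (0+2) - 1 = 1, borrow out 1
  col 2: (1 - 1 borrow-in) - 1 → borrow from next column: (0+2) - 1 = 1, borrow out 1
  col 3: (0 - 1 borrow-in) - 0 → borrow from next column: (-1+2) - 0 = 1, borrow out 1
  col 4: (0 - 1 borrow-in) - 0 → borrow from next column: (-1+2) - 0 = 1, borrow out 1
  col 5: (1 - 1 borrow-in) - 0 → 0 - 0 = 0, borrow out 0
  col 6: (1 - 0 borrow-in) - 0 → 1 - 0 = 1, borrow out 0
  col 7: (1 - 0 borrow-in) - 1 → 1 - 1 = 0, borrow out 0
  col 8: (1 - 0 borrow-in) - 0 → 1 - 0 = 1, borrow out 0
  col 9: (0 - 0 borrow-in) - 1 → borrow from next column: (0+2) - 1 = 1, borrow out 1
  col 10: (1 - 1 borrow-in) - 0 → 0 - 0 = 0, borrow out 0
Reading bits MSB→LSB: 01101011110
Strip leading zeros: 1101011110
= 1101011110


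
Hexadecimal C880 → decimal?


Positional values:
Position 0: 0 × 16^0 = 0 × 1 = 0
Position 1: 8 × 16^1 = 8 × 16 = 128
Position 2: 8 × 16^2 = 8 × 256 = 2048
Position 3: C × 16^3 = 12 × 4096 = 49152
Sum = 0 + 128 + 2048 + 49152
= 51328


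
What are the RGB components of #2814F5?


Hex: #2814F5
R = 28₁₆ = 40
G = 14₁₆ = 20
B = F5₁₆ = 245
= RGB(40, 20, 245)


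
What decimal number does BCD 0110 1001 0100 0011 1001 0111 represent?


Each 4-bit group → digit:
  0110 → 6
  1001 → 9
  0100 → 4
  0011 → 3
  1001 → 9
  0111 → 7
= 694397


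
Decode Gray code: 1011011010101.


Gray code: 1011011010101
MSB stays the same: 1
Each subsequent bit = prev_binary XOR current_gray:
  B[1] = 1 XOR 0 = 1
  B[2] = 1 XOR 1 = 0
  B[3] = 0 XOR 1 = 1
  B[4] = 1 XOR 0 = 1
  B[5] = 1 XOR 1 = 0
  B[6] = 0 XOR 1 = 1
  B[7] = 1 XOR 0 = 1
  B[8] = 1 XOR 1 = 0
  B[9] = 0 XOR 0 = 0
  B[10] = 0 XOR 1 = 1
  B[11] = 1 XOR 0 = 1
  B[12] = 1 XOR 1 = 0
= 1101101100110 (7014 decimal)


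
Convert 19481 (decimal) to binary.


Divide by 2 repeatedly:
19481 ÷ 2 = 9740 remainder 1
9740 ÷ 2 = 4870 remainder 0
4870 ÷ 2 = 2435 remainder 0
2435 ÷ 2 = 1217 remainder 1
1217 ÷ 2 = 608 remainder 1
608 ÷ 2 = 304 remainder 0
304 ÷ 2 = 152 remainder 0
152 ÷ 2 = 76 remainder 0
76 ÷ 2 = 38 remainder 0
38 ÷ 2 = 19 remainder 0
19 ÷ 2 = 9 remainder 1
9 ÷ 2 = 4 remainder 1
4 ÷ 2 = 2 remainder 0
2 ÷ 2 = 1 remainder 0
1 ÷ 2 = 0 remainder 1
Reading remainders bottom-up:
= 100110000011001


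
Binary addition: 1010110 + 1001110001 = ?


Align and add column by column (LSB to MSB, carry propagating):
  00001010110
+ 01001110001
  -----------
  col 0: 0 + 1 + 0 (carry in) = 1 → bit 1, carry out 0
  col 1: 1 + 0 + 0 (carry in) = 1 → bit 1, carry out 0
  col 2: 1 + 0 + 0 (carry in) = 1 → bit 1, carry out 0
  col 3: 0 + 0 + 0 (carry in) = 0 → bit 0, carry out 0
  col 4: 1 + 1 + 0 (carry in) = 2 → bit 0, carry out 1
  col 5: 0 + 1 + 1 (carry in) = 2 → bit 0, carry out 1
  col 6: 1 + 1 + 1 (carry in) = 3 → bit 1, carry out 1
  col 7: 0 + 0 + 1 (carry in) = 1 → bit 1, carry out 0
  col 8: 0 + 0 + 0 (carry in) = 0 → bit 0, carry out 0
  col 9: 0 + 1 + 0 (carry in) = 1 → bit 1, carry out 0
  col 10: 0 + 0 + 0 (carry in) = 0 → bit 0, carry out 0
Reading bits MSB→LSB: 01011000111
Strip leading zeros: 1011000111
= 1011000111


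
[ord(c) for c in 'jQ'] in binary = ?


String: 'jQ'  (2 characters)
Per-character ASCII lookup:
  'j': lowercase starts at 97: 'j' = 97 + 9 = 106 → 1101010
  'Q': uppercase starts at 65: 'Q' = 65 + 16 = 81 → 1010001
= 1101010 1010001


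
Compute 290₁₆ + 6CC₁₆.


Align and add column by column (LSB to MSB, each column mod 16 with carry):
  0290
+ 06CC
  ----
  col 0: 0(0) + C(12) + 0 (carry in) = 12 → C(12), carry out 0
  col 1: 9(9) + C(12) + 0 (carry in) = 21 → 5(5), carry out 1
  col 2: 2(2) + 6(6) + 1 (carry in) = 9 → 9(9), carry out 0
  col 3: 0(0) + 0(0) + 0 (carry in) = 0 → 0(0), carry out 0
Reading digits MSB→LSB: 095C
Strip leading zeros: 95C
= 0x95C


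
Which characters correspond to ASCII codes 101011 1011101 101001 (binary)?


Codes (binary): 101011 1011101 101001
Per-code ASCII lookup:
  101011 = 43  (special character) → '+'
  1011101 = 93  (special character) → ']'
  101001 = 41  (special character) → ')'
= '+])'


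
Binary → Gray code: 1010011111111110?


Binary: 1010011111111110
Gray code: G = B XOR (B >> 1)
B >> 1 = 0101001111111111
1010011111111110 XOR 0101001111111111:
  1 XOR 0 = 1
  0 XOR 1 = 1
  1 XOR 0 = 1
  0 XOR 1 = 1
  0 XOR 0 = 0
  1 XOR 0 = 1
  1 XOR 1 = 0
  1 XOR 1 = 0
  1 XOR 1 = 0
  1 XOR 1 = 0
  1 XOR 1 = 0
  1 XOR 1 = 0
  1 XOR 1 = 0
  1 XOR 1 = 0
  1 XOR 1 = 0
  0 XOR 1 = 1
= 1111010000000001


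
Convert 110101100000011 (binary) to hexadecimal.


Group into 4-bit nibbles: 0110101100000011
  0110 = 6
  1011 = B
  0000 = 0
  0011 = 3
= 0x6B03


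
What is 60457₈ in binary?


Each octal digit → 3 binary bits:
  6 = 110
  0 = 000
  4 = 100
  5 = 101
  7 = 111
Concatenate: 110 000 100 101 111
= 110000100101111


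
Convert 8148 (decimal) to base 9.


Divide by 9 repeatedly:
8148 ÷ 9 = 905 remainder 3
905 ÷ 9 = 100 remainder 5
100 ÷ 9 = 11 remainder 1
11 ÷ 9 = 1 remainder 2
1 ÷ 9 = 0 remainder 1
Reading remainders bottom-up:
= 12153


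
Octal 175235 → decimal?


Positional values:
Position 0: 5 × 8^0 = 5
Position 1: 3 × 8^1 = 24
Position 2: 2 × 8^2 = 128
Position 3: 5 × 8^3 = 2560
Position 4: 7 × 8^4 = 28672
Position 5: 1 × 8^5 = 32768
Sum = 5 + 24 + 128 + 2560 + 28672 + 32768
= 64157


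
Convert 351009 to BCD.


Each digit → 4-bit binary:
  3 → 0011
  5 → 0101
  1 → 0001
  0 → 0000
  0 → 0000
  9 → 1001
= 0011 0101 0001 0000 0000 1001


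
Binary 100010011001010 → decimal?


Positional values:
Bit 1: 1 × 2^1 = 2
Bit 3: 1 × 2^3 = 8
Bit 6: 1 × 2^6 = 64
Bit 7: 1 × 2^7 = 128
Bit 10: 1 × 2^10 = 1024
Bit 14: 1 × 2^14 = 16384
Sum = 2 + 8 + 64 + 128 + 1024 + 16384
= 17610


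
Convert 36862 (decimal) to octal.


Divide by 8 repeatedly:
36862 ÷ 8 = 4607 remainder 6
4607 ÷ 8 = 575 remainder 7
575 ÷ 8 = 71 remainder 7
71 ÷ 8 = 8 remainder 7
8 ÷ 8 = 1 remainder 0
1 ÷ 8 = 0 remainder 1
Reading remainders bottom-up:
= 0o107776


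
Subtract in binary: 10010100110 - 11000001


Align and subtract column by column (LSB to MSB, borrowing when needed):
  10010100110
- 00011000001
  -----------
  col 0: (0 - 0 borrow-in) - 1 → borrow from next column: (0+2) - 1 = 1, borrow out 1
  col 1: (1 - 1 borrow-in) - 0 → 0 - 0 = 0, borrow out 0
  col 2: (1 - 0 borrow-in) - 0 → 1 - 0 = 1, borrow out 0
  col 3: (0 - 0 borrow-in) - 0 → 0 - 0 = 0, borrow out 0
  col 4: (0 - 0 borrow-in) - 0 → 0 - 0 = 0, borrow out 0
  col 5: (1 - 0 borrow-in) - 0 → 1 - 0 = 1, borrow out 0
  col 6: (0 - 0 borrow-in) - 1 → borrow from next column: (0+2) - 1 = 1, borrow out 1
  col 7: (1 - 1 borrow-in) - 1 → borrow from next column: (0+2) - 1 = 1, borrow out 1
  col 8: (0 - 1 borrow-in) - 0 → borrow from next column: (-1+2) - 0 = 1, borrow out 1
  col 9: (0 - 1 borrow-in) - 0 → borrow from next column: (-1+2) - 0 = 1, borrow out 1
  col 10: (1 - 1 borrow-in) - 0 → 0 - 0 = 0, borrow out 0
Reading bits MSB→LSB: 01111100101
Strip leading zeros: 1111100101
= 1111100101


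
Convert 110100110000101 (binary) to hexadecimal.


Group into 4-bit nibbles: 0110100110000101
  0110 = 6
  1001 = 9
  1000 = 8
  0101 = 5
= 0x6985


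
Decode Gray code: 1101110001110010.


Gray code: 1101110001110010
MSB stays the same: 1
Each subsequent bit = prev_binary XOR current_gray:
  B[1] = 1 XOR 1 = 0
  B[2] = 0 XOR 0 = 0
  B[3] = 0 XOR 1 = 1
  B[4] = 1 XOR 1 = 0
  B[5] = 0 XOR 1 = 1
  B[6] = 1 XOR 0 = 1
  B[7] = 1 XOR 0 = 1
  B[8] = 1 XOR 0 = 1
  B[9] = 1 XOR 1 = 0
  B[10] = 0 XOR 1 = 1
  B[11] = 1 XOR 1 = 0
  B[12] = 0 XOR 0 = 0
  B[13] = 0 XOR 0 = 0
  B[14] = 0 XOR 1 = 1
  B[15] = 1 XOR 0 = 1
= 1001011110100011 (38819 decimal)


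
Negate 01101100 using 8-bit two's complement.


Original: 01101100
Step 1 - Invert all bits: 10010011
Step 2 - Add 1: 10010011 + 1
= 10010100 (represents -108)


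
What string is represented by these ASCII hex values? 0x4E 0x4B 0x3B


Codes (hex): 0x4E 0x4B 0x3B
Per-code ASCII lookup:
  0x4E = 78  (range 65-90: uppercase, 78 - 65 = 13) → 'N'
  0x4B = 75  (range 65-90: uppercase, 75 - 65 = 10) → 'K'
  0x3B = 59  (special character) → ';'
= 'NK;'


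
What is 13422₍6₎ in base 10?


Positional values (base 6):
  2 × 6^0 = 2 × 1 = 2
  2 × 6^1 = 2 × 6 = 12
  4 × 6^2 = 4 × 36 = 144
  3 × 6^3 = 3 × 216 = 648
  1 × 6^4 = 1 × 1296 = 1296
Sum = 2 + 12 + 144 + 648 + 1296
= 2102


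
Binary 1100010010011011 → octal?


Group into 3-bit groups: 001100010010011011
  001 = 1
  100 = 4
  010 = 2
  010 = 2
  011 = 3
  011 = 3
= 0o142233


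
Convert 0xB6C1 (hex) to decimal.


Positional values:
Position 0: 1 × 16^0 = 1 × 1 = 1
Position 1: C × 16^1 = 12 × 16 = 192
Position 2: 6 × 16^2 = 6 × 256 = 1536
Position 3: B × 16^3 = 11 × 4096 = 45056
Sum = 1 + 192 + 1536 + 45056
= 46785


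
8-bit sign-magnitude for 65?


Sign bit: 0 (positive)
Magnitude: 65 = 1000001
= 01000001


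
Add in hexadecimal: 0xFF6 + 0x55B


Align and add column by column (LSB to MSB, each column mod 16 with carry):
  0FF6
+ 055B
  ----
  col 0: 6(6) + B(11) + 0 (carry in) = 17 → 1(1), carry out 1
  col 1: F(15) + 5(5) + 1 (carry in) = 21 → 5(5), carry out 1
  col 2: F(15) + 5(5) + 1 (carry in) = 21 → 5(5), carry out 1
  col 3: 0(0) + 0(0) + 1 (carry in) = 1 → 1(1), carry out 0
Reading digits MSB→LSB: 1551
Strip leading zeros: 1551
= 0x1551


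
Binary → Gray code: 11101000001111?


Binary: 11101000001111
Gray code: G = B XOR (B >> 1)
B >> 1 = 01110100000111
11101000001111 XOR 01110100000111:
  1 XOR 0 = 1
  1 XOR 1 = 0
  1 XOR 1 = 0
  0 XOR 1 = 1
  1 XOR 0 = 1
  0 XOR 1 = 1
  0 XOR 0 = 0
  0 XOR 0 = 0
  0 XOR 0 = 0
  0 XOR 0 = 0
  1 XOR 0 = 1
  1 XOR 1 = 0
  1 XOR 1 = 0
  1 XOR 1 = 0
= 10011100001000


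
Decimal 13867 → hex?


Divide by 16 repeatedly:
13867 ÷ 16 = 866 remainder 11 (B)
866 ÷ 16 = 54 remainder 2 (2)
54 ÷ 16 = 3 remainder 6 (6)
3 ÷ 16 = 0 remainder 3 (3)
Reading remainders bottom-up:
= 0x362B


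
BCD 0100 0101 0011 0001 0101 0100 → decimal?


Each 4-bit group → digit:
  0100 → 4
  0101 → 5
  0011 → 3
  0001 → 1
  0101 → 5
  0100 → 4
= 453154


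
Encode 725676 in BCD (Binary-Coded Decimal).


Each digit → 4-bit binary:
  7 → 0111
  2 → 0010
  5 → 0101
  6 → 0110
  7 → 0111
  6 → 0110
= 0111 0010 0101 0110 0111 0110


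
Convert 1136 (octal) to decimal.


Positional values:
Position 0: 6 × 8^0 = 6
Position 1: 3 × 8^1 = 24
Position 2: 1 × 8^2 = 64
Position 3: 1 × 8^3 = 512
Sum = 6 + 24 + 64 + 512
= 606


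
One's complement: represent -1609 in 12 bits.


Original: 011001001001
Invert all bits:
  bit 0: 0 → 1
  bit 1: 1 → 0
  bit 2: 1 → 0
  bit 3: 0 → 1
  bit 4: 0 → 1
  bit 5: 1 → 0
  bit 6: 0 → 1
  bit 7: 0 → 1
  bit 8: 1 → 0
  bit 9: 0 → 1
  bit 10: 0 → 1
  bit 11: 1 → 0
= 100110110110


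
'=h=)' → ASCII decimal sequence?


String: '=h=)'  (4 characters)
Per-character ASCII lookup:
  '=': special character: '=' = 61
  'h': lowercase starts at 97: 'h' = 97 + 7 = 104
  '=': special character: '=' = 61
  ')': special character: ')' = 41
= 61 104 61 41


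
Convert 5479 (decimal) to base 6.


Divide by 6 repeatedly:
5479 ÷ 6 = 913 remainder 1
913 ÷ 6 = 152 remainder 1
152 ÷ 6 = 25 remainder 2
25 ÷ 6 = 4 remainder 1
4 ÷ 6 = 0 remainder 4
Reading remainders bottom-up:
= 41211


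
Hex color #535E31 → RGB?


Hex: #535E31
R = 53₁₆ = 83
G = 5E₁₆ = 94
B = 31₁₆ = 49
= RGB(83, 94, 49)


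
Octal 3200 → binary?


Each octal digit → 3 binary bits:
  3 = 011
  2 = 010
  0 = 000
  0 = 000
Concatenate: 011 010 000 000
= 011010000000


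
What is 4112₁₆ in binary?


Each hex digit → 4 binary bits:
  4 = 0100
  1 = 0001
  1 = 0001
  2 = 0010
Concatenate: 0100 0001 0001 0010
= 0100000100010010


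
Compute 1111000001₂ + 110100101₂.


Align and add column by column (LSB to MSB, carry propagating):
  01111000001
+ 00110100101
  -----------
  col 0: 1 + 1 + 0 (carry in) = 2 → bit 0, carry out 1
  col 1: 0 + 0 + 1 (carry in) = 1 → bit 1, carry out 0
  col 2: 0 + 1 + 0 (carry in) = 1 → bit 1, carry out 0
  col 3: 0 + 0 + 0 (carry in) = 0 → bit 0, carry out 0
  col 4: 0 + 0 + 0 (carry in) = 0 → bit 0, carry out 0
  col 5: 0 + 1 + 0 (carry in) = 1 → bit 1, carry out 0
  col 6: 1 + 0 + 0 (carry in) = 1 → bit 1, carry out 0
  col 7: 1 + 1 + 0 (carry in) = 2 → bit 0, carry out 1
  col 8: 1 + 1 + 1 (carry in) = 3 → bit 1, carry out 1
  col 9: 1 + 0 + 1 (carry in) = 2 → bit 0, carry out 1
  col 10: 0 + 0 + 1 (carry in) = 1 → bit 1, carry out 0
Reading bits MSB→LSB: 10101100110
Strip leading zeros: 10101100110
= 10101100110


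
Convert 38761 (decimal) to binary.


Divide by 2 repeatedly:
38761 ÷ 2 = 19380 remainder 1
19380 ÷ 2 = 9690 remainder 0
9690 ÷ 2 = 4845 remainder 0
4845 ÷ 2 = 2422 remainder 1
2422 ÷ 2 = 1211 remainder 0
1211 ÷ 2 = 605 remainder 1
605 ÷ 2 = 302 remainder 1
302 ÷ 2 = 151 remainder 0
151 ÷ 2 = 75 remainder 1
75 ÷ 2 = 37 remainder 1
37 ÷ 2 = 18 remainder 1
18 ÷ 2 = 9 remainder 0
9 ÷ 2 = 4 remainder 1
4 ÷ 2 = 2 remainder 0
2 ÷ 2 = 1 remainder 0
1 ÷ 2 = 0 remainder 1
Reading remainders bottom-up:
= 1001011101101001


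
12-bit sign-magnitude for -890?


Sign bit: 1 (negative)
Magnitude: 890 = 01101111010
= 101101111010


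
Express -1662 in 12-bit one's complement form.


Original: 011001111110
Invert all bits:
  bit 0: 0 → 1
  bit 1: 1 → 0
  bit 2: 1 → 0
  bit 3: 0 → 1
  bit 4: 0 → 1
  bit 5: 1 → 0
  bit 6: 1 → 0
  bit 7: 1 → 0
  bit 8: 1 → 0
  bit 9: 1 → 0
  bit 10: 1 → 0
  bit 11: 0 → 1
= 100110000001


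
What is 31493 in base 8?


Divide by 8 repeatedly:
31493 ÷ 8 = 3936 remainder 5
3936 ÷ 8 = 492 remainder 0
492 ÷ 8 = 61 remainder 4
61 ÷ 8 = 7 remainder 5
7 ÷ 8 = 0 remainder 7
Reading remainders bottom-up:
= 0o75405


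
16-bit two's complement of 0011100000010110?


Original: 0011100000010110
Step 1 - Invert all bits: 1100011111101001
Step 2 - Add 1: 1100011111101001 + 1
= 1100011111101010 (represents -14358)


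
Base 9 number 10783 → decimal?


Positional values (base 9):
  3 × 9^0 = 3 × 1 = 3
  8 × 9^1 = 8 × 9 = 72
  7 × 9^2 = 7 × 81 = 567
  0 × 9^3 = 0 × 729 = 0
  1 × 9^4 = 1 × 6561 = 6561
Sum = 3 + 72 + 567 + 0 + 6561
= 7203


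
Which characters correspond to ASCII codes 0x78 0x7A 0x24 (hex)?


Codes (hex): 0x78 0x7A 0x24
Per-code ASCII lookup:
  0x78 = 120  (range 97-122: lowercase, 120 - 97 = 23) → 'x'
  0x7A = 122  (range 97-122: lowercase, 122 - 97 = 25) → 'z'
  0x24 = 36  (special character) → '$'
= 'xz$'


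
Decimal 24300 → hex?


Divide by 16 repeatedly:
24300 ÷ 16 = 1518 remainder 12 (C)
1518 ÷ 16 = 94 remainder 14 (E)
94 ÷ 16 = 5 remainder 14 (E)
5 ÷ 16 = 0 remainder 5 (5)
Reading remainders bottom-up:
= 0x5EEC


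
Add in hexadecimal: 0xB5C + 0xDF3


Align and add column by column (LSB to MSB, each column mod 16 with carry):
  0B5C
+ 0DF3
  ----
  col 0: C(12) + 3(3) + 0 (carry in) = 15 → F(15), carry out 0
  col 1: 5(5) + F(15) + 0 (carry in) = 20 → 4(4), carry out 1
  col 2: B(11) + D(13) + 1 (carry in) = 25 → 9(9), carry out 1
  col 3: 0(0) + 0(0) + 1 (carry in) = 1 → 1(1), carry out 0
Reading digits MSB→LSB: 194F
Strip leading zeros: 194F
= 0x194F


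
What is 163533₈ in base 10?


Positional values:
Position 0: 3 × 8^0 = 3
Position 1: 3 × 8^1 = 24
Position 2: 5 × 8^2 = 320
Position 3: 3 × 8^3 = 1536
Position 4: 6 × 8^4 = 24576
Position 5: 1 × 8^5 = 32768
Sum = 3 + 24 + 320 + 1536 + 24576 + 32768
= 59227


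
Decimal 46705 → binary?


Divide by 2 repeatedly:
46705 ÷ 2 = 23352 remainder 1
23352 ÷ 2 = 11676 remainder 0
11676 ÷ 2 = 5838 remainder 0
5838 ÷ 2 = 2919 remainder 0
2919 ÷ 2 = 1459 remainder 1
1459 ÷ 2 = 729 remainder 1
729 ÷ 2 = 364 remainder 1
364 ÷ 2 = 182 remainder 0
182 ÷ 2 = 91 remainder 0
91 ÷ 2 = 45 remainder 1
45 ÷ 2 = 22 remainder 1
22 ÷ 2 = 11 remainder 0
11 ÷ 2 = 5 remainder 1
5 ÷ 2 = 2 remainder 1
2 ÷ 2 = 1 remainder 0
1 ÷ 2 = 0 remainder 1
Reading remainders bottom-up:
= 1011011001110001


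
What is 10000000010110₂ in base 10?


Positional values:
Bit 1: 1 × 2^1 = 2
Bit 2: 1 × 2^2 = 4
Bit 4: 1 × 2^4 = 16
Bit 13: 1 × 2^13 = 8192
Sum = 2 + 4 + 16 + 8192
= 8214


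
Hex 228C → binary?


Each hex digit → 4 binary bits:
  2 = 0010
  2 = 0010
  8 = 1000
  C = 1100
Concatenate: 0010 0010 1000 1100
= 0010001010001100


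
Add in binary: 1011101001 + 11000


Align and add column by column (LSB to MSB, carry propagating):
  01011101001
+ 00000011000
  -----------
  col 0: 1 + 0 + 0 (carry in) = 1 → bit 1, carry out 0
  col 1: 0 + 0 + 0 (carry in) = 0 → bit 0, carry out 0
  col 2: 0 + 0 + 0 (carry in) = 0 → bit 0, carry out 0
  col 3: 1 + 1 + 0 (carry in) = 2 → bit 0, carry out 1
  col 4: 0 + 1 + 1 (carry in) = 2 → bit 0, carry out 1
  col 5: 1 + 0 + 1 (carry in) = 2 → bit 0, carry out 1
  col 6: 1 + 0 + 1 (carry in) = 2 → bit 0, carry out 1
  col 7: 1 + 0 + 1 (carry in) = 2 → bit 0, carry out 1
  col 8: 0 + 0 + 1 (carry in) = 1 → bit 1, carry out 0
  col 9: 1 + 0 + 0 (carry in) = 1 → bit 1, carry out 0
  col 10: 0 + 0 + 0 (carry in) = 0 → bit 0, carry out 0
Reading bits MSB→LSB: 01100000001
Strip leading zeros: 1100000001
= 1100000001


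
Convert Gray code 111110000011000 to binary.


Gray code: 111110000011000
MSB stays the same: 1
Each subsequent bit = prev_binary XOR current_gray:
  B[1] = 1 XOR 1 = 0
  B[2] = 0 XOR 1 = 1
  B[3] = 1 XOR 1 = 0
  B[4] = 0 XOR 1 = 1
  B[5] = 1 XOR 0 = 1
  B[6] = 1 XOR 0 = 1
  B[7] = 1 XOR 0 = 1
  B[8] = 1 XOR 0 = 1
  B[9] = 1 XOR 0 = 1
  B[10] = 1 XOR 1 = 0
  B[11] = 0 XOR 1 = 1
  B[12] = 1 XOR 0 = 1
  B[13] = 1 XOR 0 = 1
  B[14] = 1 XOR 0 = 1
= 101011111101111 (22511 decimal)


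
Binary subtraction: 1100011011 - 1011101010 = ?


Align and subtract column by column (LSB to MSB, borrowing when needed):
  1100011011
- 1011101010
  ----------
  col 0: (1 - 0 borrow-in) - 0 → 1 - 0 = 1, borrow out 0
  col 1: (1 - 0 borrow-in) - 1 → 1 - 1 = 0, borrow out 0
  col 2: (0 - 0 borrow-in) - 0 → 0 - 0 = 0, borrow out 0
  col 3: (1 - 0 borrow-in) - 1 → 1 - 1 = 0, borrow out 0
  col 4: (1 - 0 borrow-in) - 0 → 1 - 0 = 1, borrow out 0
  col 5: (0 - 0 borrow-in) - 1 → borrow from next column: (0+2) - 1 = 1, borrow out 1
  col 6: (0 - 1 borrow-in) - 1 → borrow from next column: (-1+2) - 1 = 0, borrow out 1
  col 7: (0 - 1 borrow-in) - 1 → borrow from next column: (-1+2) - 1 = 0, borrow out 1
  col 8: (1 - 1 borrow-in) - 0 → 0 - 0 = 0, borrow out 0
  col 9: (1 - 0 borrow-in) - 1 → 1 - 1 = 0, borrow out 0
Reading bits MSB→LSB: 0000110001
Strip leading zeros: 110001
= 110001


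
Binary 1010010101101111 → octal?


Group into 3-bit groups: 001010010101101111
  001 = 1
  010 = 2
  010 = 2
  101 = 5
  101 = 5
  111 = 7
= 0o122557


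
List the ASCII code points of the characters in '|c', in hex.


String: '|c'  (2 characters)
Per-character ASCII lookup:
  '|': special character: '|' = 124 → 0x7C
  'c': lowercase starts at 97: 'c' = 97 + 2 = 99 → 0x63
= 0x7C 0x63


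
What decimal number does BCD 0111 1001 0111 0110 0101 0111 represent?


Each 4-bit group → digit:
  0111 → 7
  1001 → 9
  0111 → 7
  0110 → 6
  0101 → 5
  0111 → 7
= 797657


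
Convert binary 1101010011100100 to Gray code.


Binary: 1101010011100100
Gray code: G = B XOR (B >> 1)
B >> 1 = 0110101001110010
1101010011100100 XOR 0110101001110010:
  1 XOR 0 = 1
  1 XOR 1 = 0
  0 XOR 1 = 1
  1 XOR 0 = 1
  0 XOR 1 = 1
  1 XOR 0 = 1
  0 XOR 1 = 1
  0 XOR 0 = 0
  1 XOR 0 = 1
  1 XOR 1 = 0
  1 XOR 1 = 0
  0 XOR 1 = 1
  0 XOR 0 = 0
  1 XOR 0 = 1
  0 XOR 1 = 1
  0 XOR 0 = 0
= 1011111010010110


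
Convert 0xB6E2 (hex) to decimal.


Positional values:
Position 0: 2 × 16^0 = 2 × 1 = 2
Position 1: E × 16^1 = 14 × 16 = 224
Position 2: 6 × 16^2 = 6 × 256 = 1536
Position 3: B × 16^3 = 11 × 4096 = 45056
Sum = 2 + 224 + 1536 + 45056
= 46818


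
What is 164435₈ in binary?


Each octal digit → 3 binary bits:
  1 = 001
  6 = 110
  4 = 100
  4 = 100
  3 = 011
  5 = 101
Concatenate: 001 110 100 100 011 101
= 001110100100011101


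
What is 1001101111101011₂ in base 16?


Group into 4-bit nibbles: 1001101111101011
  1001 = 9
  1011 = B
  1110 = E
  1011 = B
= 0x9BEB


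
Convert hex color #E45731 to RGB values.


Hex: #E45731
R = E4₁₆ = 228
G = 57₁₆ = 87
B = 31₁₆ = 49
= RGB(228, 87, 49)


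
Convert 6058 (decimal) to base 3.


Divide by 3 repeatedly:
6058 ÷ 3 = 2019 remainder 1
2019 ÷ 3 = 673 remainder 0
673 ÷ 3 = 224 remainder 1
224 ÷ 3 = 74 remainder 2
74 ÷ 3 = 24 remainder 2
24 ÷ 3 = 8 remainder 0
8 ÷ 3 = 2 remainder 2
2 ÷ 3 = 0 remainder 2
Reading remainders bottom-up:
= 22022101


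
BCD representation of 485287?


Each digit → 4-bit binary:
  4 → 0100
  8 → 1000
  5 → 0101
  2 → 0010
  8 → 1000
  7 → 0111
= 0100 1000 0101 0010 1000 0111


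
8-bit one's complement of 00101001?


Original: 00101001
Invert all bits:
  bit 0: 0 → 1
  bit 1: 0 → 1
  bit 2: 1 → 0
  bit 3: 0 → 1
  bit 4: 1 → 0
  bit 5: 0 → 1
  bit 6: 0 → 1
  bit 7: 1 → 0
= 11010110


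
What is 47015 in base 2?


Divide by 2 repeatedly:
47015 ÷ 2 = 23507 remainder 1
23507 ÷ 2 = 11753 remainder 1
11753 ÷ 2 = 5876 remainder 1
5876 ÷ 2 = 2938 remainder 0
2938 ÷ 2 = 1469 remainder 0
1469 ÷ 2 = 734 remainder 1
734 ÷ 2 = 367 remainder 0
367 ÷ 2 = 183 remainder 1
183 ÷ 2 = 91 remainder 1
91 ÷ 2 = 45 remainder 1
45 ÷ 2 = 22 remainder 1
22 ÷ 2 = 11 remainder 0
11 ÷ 2 = 5 remainder 1
5 ÷ 2 = 2 remainder 1
2 ÷ 2 = 1 remainder 0
1 ÷ 2 = 0 remainder 1
Reading remainders bottom-up:
= 1011011110100111


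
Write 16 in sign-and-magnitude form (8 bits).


Sign bit: 0 (positive)
Magnitude: 16 = 0010000
= 00010000


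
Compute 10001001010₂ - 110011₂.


Align and subtract column by column (LSB to MSB, borrowing when needed):
  10001001010
- 00000110011
  -----------
  col 0: (0 - 0 borrow-in) - 1 → borrow from next column: (0+2) - 1 = 1, borrow out 1
  col 1: (1 - 1 borrow-in) - 1 → borrow from next column: (0+2) - 1 = 1, borrow out 1
  col 2: (0 - 1 borrow-in) - 0 → borrow from next column: (-1+2) - 0 = 1, borrow out 1
  col 3: (1 - 1 borrow-in) - 0 → 0 - 0 = 0, borrow out 0
  col 4: (0 - 0 borrow-in) - 1 → borrow from next column: (0+2) - 1 = 1, borrow out 1
  col 5: (0 - 1 borrow-in) - 1 → borrow from next column: (-1+2) - 1 = 0, borrow out 1
  col 6: (1 - 1 borrow-in) - 0 → 0 - 0 = 0, borrow out 0
  col 7: (0 - 0 borrow-in) - 0 → 0 - 0 = 0, borrow out 0
  col 8: (0 - 0 borrow-in) - 0 → 0 - 0 = 0, borrow out 0
  col 9: (0 - 0 borrow-in) - 0 → 0 - 0 = 0, borrow out 0
  col 10: (1 - 0 borrow-in) - 0 → 1 - 0 = 1, borrow out 0
Reading bits MSB→LSB: 10000010111
Strip leading zeros: 10000010111
= 10000010111


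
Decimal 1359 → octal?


Divide by 8 repeatedly:
1359 ÷ 8 = 169 remainder 7
169 ÷ 8 = 21 remainder 1
21 ÷ 8 = 2 remainder 5
2 ÷ 8 = 0 remainder 2
Reading remainders bottom-up:
= 0o2517


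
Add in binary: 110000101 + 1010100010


Align and add column by column (LSB to MSB, carry propagating):
  00110000101
+ 01010100010
  -----------
  col 0: 1 + 0 + 0 (carry in) = 1 → bit 1, carry out 0
  col 1: 0 + 1 + 0 (carry in) = 1 → bit 1, carry out 0
  col 2: 1 + 0 + 0 (carry in) = 1 → bit 1, carry out 0
  col 3: 0 + 0 + 0 (carry in) = 0 → bit 0, carry out 0
  col 4: 0 + 0 + 0 (carry in) = 0 → bit 0, carry out 0
  col 5: 0 + 1 + 0 (carry in) = 1 → bit 1, carry out 0
  col 6: 0 + 0 + 0 (carry in) = 0 → bit 0, carry out 0
  col 7: 1 + 1 + 0 (carry in) = 2 → bit 0, carry out 1
  col 8: 1 + 0 + 1 (carry in) = 2 → bit 0, carry out 1
  col 9: 0 + 1 + 1 (carry in) = 2 → bit 0, carry out 1
  col 10: 0 + 0 + 1 (carry in) = 1 → bit 1, carry out 0
Reading bits MSB→LSB: 10000100111
Strip leading zeros: 10000100111
= 10000100111
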